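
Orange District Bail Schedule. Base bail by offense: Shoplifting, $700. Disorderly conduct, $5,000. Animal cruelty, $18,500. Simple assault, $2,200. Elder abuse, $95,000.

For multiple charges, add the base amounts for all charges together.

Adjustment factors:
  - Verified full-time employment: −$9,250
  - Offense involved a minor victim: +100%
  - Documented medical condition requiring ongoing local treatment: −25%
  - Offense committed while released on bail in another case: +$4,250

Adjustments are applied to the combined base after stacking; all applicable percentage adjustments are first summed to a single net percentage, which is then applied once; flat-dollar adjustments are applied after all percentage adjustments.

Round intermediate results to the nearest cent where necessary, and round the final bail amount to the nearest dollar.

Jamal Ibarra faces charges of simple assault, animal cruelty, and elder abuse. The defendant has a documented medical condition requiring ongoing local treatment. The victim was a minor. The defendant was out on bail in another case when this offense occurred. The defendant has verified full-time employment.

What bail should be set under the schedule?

Base amounts from the schedule: simple assault $2,200; animal cruelty $18,500; elder abuse $95,000.
Stacking rule: sum of all bases. $2,200 + $18,500 + $95,000 = $115,700.
Net percentage adjustment: +100% −25% = +75%. $115,700 × 1.75 = $202,475.
Verified full-time employment (−$9,250 flat): $202,475 − $9,250 = $193,225.
Offense committed while released on bail in another case (+$4,250 flat): $193,225 + $4,250 = $197,475.

$197,475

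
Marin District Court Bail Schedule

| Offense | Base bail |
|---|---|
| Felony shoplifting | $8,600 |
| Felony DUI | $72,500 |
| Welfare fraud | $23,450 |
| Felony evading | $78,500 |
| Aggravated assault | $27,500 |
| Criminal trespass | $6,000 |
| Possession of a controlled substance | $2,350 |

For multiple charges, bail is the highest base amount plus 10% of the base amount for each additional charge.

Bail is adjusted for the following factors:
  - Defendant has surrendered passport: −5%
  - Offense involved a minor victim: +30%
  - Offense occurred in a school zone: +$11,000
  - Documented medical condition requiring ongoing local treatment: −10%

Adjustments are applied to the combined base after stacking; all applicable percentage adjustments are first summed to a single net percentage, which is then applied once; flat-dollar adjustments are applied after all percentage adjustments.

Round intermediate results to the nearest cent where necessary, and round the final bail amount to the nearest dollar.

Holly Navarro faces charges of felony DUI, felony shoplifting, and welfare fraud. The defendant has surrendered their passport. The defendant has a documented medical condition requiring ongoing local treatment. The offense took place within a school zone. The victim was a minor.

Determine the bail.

$98,061

Base amounts from the schedule: felony DUI $72,500; felony shoplifting $8,600; welfare fraud $23,450.
Stacking rule: highest base plus 10% of each additional charge. Highest is felony DUI at $72,500. Additional: $8,600 × 10% = $860; $23,450 × 10% = $2,345. Combined base = $72,500 + $3,205 = $75,705.
Net percentage adjustment: −5% +30% −10% = +15%. $75,705 × 1.15 = $87,060.75.
Offense occurred in a school zone (+$11,000 flat): $87,060.75 + $11,000 = $98,060.75.
Rounded to the nearest dollar: $98,061.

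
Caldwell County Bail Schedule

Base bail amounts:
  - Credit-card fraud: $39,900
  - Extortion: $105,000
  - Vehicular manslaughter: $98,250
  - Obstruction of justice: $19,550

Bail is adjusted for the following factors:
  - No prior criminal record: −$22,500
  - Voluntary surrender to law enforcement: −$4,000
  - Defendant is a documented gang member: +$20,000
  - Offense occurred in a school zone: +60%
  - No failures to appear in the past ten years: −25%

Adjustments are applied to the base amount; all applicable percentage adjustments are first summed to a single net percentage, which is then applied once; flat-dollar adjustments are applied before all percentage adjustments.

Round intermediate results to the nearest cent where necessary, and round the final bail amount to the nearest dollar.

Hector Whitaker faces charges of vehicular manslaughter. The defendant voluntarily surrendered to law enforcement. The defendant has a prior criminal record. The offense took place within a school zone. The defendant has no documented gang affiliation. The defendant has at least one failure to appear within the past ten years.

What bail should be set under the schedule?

Base amounts from the schedule: vehicular manslaughter $98,250.
Single charge. Combined base = $98,250.
Voluntary surrender to law enforcement (−$4,000 flat): $98,250 − $4,000 = $94,250.
Offense occurred in a school zone (+60%): $94,250 × 1.6 = $150,800.

$150,800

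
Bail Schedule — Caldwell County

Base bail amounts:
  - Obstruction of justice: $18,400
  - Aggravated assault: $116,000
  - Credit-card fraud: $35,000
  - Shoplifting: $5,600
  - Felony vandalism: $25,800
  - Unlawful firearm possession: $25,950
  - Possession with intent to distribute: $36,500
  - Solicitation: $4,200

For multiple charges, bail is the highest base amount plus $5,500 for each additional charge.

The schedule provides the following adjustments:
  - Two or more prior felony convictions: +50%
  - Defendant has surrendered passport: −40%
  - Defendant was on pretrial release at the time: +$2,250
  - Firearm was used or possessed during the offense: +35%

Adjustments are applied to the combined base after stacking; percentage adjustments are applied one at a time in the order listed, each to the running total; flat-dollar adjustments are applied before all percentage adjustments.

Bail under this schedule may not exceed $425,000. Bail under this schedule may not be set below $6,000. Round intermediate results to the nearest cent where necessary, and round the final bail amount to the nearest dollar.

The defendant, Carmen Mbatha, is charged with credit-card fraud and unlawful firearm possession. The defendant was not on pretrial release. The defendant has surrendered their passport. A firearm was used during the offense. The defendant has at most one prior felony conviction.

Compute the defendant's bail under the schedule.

Base amounts from the schedule: credit-card fraud $35,000; unlawful firearm possession $25,950.
Stacking rule: highest base plus $5,500 per additional charge. Highest is credit-card fraud at $35,000; 1 additional charge → +$5,500. Combined base = $40,500.
Defendant has surrendered passport (−40%): $40,500 × 0.6 = $24,300.
Firearm was used or possessed during the offense (+35%): $24,300 × 1.35 = $32,805.
$32,805 is within the $425,000 maximum.
$32,805 is at or above the $6,000 minimum.

$32,805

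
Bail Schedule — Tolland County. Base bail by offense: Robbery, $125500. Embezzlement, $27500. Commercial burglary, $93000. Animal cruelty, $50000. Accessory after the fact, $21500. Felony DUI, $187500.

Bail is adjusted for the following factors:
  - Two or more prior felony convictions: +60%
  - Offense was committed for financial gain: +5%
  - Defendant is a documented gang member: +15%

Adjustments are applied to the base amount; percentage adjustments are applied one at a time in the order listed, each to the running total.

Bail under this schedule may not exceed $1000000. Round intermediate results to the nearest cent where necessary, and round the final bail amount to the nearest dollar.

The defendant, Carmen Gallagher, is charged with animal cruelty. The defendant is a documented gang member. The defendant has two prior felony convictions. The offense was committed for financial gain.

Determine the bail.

Base amounts from the schedule: animal cruelty $50000.
Single charge. Combined base = $50000.
Two or more prior felony convictions (+60%): $50000 × 1.6 = $80000.
Offense was committed for financial gain (+5%): $80000 × 1.05 = $84000.
Defendant is a documented gang member (+15%): $84000 × 1.15 = $96600.
$96600 is within the $1000000 maximum.

$96600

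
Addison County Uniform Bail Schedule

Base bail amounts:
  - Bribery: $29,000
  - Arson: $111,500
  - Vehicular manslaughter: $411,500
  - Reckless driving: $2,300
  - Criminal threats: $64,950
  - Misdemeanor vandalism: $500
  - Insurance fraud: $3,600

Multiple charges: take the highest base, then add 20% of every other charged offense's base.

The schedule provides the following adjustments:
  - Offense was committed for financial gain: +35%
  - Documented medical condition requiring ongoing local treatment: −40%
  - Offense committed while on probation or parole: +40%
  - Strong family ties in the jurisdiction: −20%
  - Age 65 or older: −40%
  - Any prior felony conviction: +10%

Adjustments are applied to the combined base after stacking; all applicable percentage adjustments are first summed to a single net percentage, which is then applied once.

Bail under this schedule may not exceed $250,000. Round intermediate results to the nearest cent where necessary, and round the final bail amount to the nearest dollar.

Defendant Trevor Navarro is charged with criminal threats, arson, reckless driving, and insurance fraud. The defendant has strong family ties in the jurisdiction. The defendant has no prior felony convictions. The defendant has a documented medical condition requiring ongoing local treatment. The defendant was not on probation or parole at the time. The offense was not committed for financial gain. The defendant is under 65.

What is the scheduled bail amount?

$50,268

Base amounts from the schedule: criminal threats $64,950; arson $111,500; reckless driving $2,300; insurance fraud $3,600.
Stacking rule: highest base plus 20% of each additional charge. Highest is arson at $111,500. Additional: $64,950 × 20% = $12,990; $2,300 × 20% = $460; $3,600 × 20% = $720. Combined base = $111,500 + $14,170 = $125,670.
Net percentage adjustment: −40% −20% = −60%. $125,670 × 0.4 = $50,268.
$50,268 is within the $250,000 maximum.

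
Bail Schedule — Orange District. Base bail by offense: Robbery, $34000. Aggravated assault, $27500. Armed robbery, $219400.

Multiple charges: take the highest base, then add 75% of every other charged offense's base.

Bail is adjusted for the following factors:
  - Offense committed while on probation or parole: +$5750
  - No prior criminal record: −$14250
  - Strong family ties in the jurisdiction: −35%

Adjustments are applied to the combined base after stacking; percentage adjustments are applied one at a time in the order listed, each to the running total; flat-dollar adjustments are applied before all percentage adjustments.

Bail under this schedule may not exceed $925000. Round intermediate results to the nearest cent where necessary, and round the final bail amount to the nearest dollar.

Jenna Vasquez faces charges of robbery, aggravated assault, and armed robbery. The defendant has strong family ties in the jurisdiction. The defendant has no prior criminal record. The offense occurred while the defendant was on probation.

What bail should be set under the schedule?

$167066

Base amounts from the schedule: robbery $34000; aggravated assault $27500; armed robbery $219400.
Stacking rule: highest base plus 75% of each additional charge. Highest is armed robbery at $219400. Additional: $34000 × 75% = $25500; $27500 × 75% = $20625. Combined base = $219400 + $46125 = $265525.
Offense committed while on probation or parole (+$5750 flat): $265525 + $5750 = $271275.
No prior criminal record (−$14250 flat): $271275 − $14250 = $257025.
Strong family ties in the jurisdiction (−35%): $257025 × 0.65 = $167066.25.
$167066.25 is within the $925000 maximum.
Rounded to the nearest dollar: $167066.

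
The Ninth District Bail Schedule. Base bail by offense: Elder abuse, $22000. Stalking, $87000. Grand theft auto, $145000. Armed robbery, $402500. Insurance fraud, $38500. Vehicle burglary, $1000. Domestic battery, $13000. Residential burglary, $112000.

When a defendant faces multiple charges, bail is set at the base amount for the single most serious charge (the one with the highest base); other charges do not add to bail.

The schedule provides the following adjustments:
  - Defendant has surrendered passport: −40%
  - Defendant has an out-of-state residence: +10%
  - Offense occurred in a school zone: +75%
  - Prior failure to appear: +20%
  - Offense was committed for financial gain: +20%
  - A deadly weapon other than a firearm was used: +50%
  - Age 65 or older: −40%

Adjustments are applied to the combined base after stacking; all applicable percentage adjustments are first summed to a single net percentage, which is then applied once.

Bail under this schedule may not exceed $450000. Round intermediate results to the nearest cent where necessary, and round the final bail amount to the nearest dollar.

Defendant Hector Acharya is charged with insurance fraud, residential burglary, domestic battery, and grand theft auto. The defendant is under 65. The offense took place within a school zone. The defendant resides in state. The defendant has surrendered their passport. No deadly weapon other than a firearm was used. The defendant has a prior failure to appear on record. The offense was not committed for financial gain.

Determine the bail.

Base amounts from the schedule: insurance fraud $38500; residential burglary $112000; domestic battery $13000; grand theft auto $145000.
Stacking rule: use the highest base only. Highest is grand theft auto at $145000. Combined base = $145000.
Net percentage adjustment: −40% +75% +20% = +55%. $145000 × 1.55 = $224750.
$224750 is within the $450000 maximum.

$224750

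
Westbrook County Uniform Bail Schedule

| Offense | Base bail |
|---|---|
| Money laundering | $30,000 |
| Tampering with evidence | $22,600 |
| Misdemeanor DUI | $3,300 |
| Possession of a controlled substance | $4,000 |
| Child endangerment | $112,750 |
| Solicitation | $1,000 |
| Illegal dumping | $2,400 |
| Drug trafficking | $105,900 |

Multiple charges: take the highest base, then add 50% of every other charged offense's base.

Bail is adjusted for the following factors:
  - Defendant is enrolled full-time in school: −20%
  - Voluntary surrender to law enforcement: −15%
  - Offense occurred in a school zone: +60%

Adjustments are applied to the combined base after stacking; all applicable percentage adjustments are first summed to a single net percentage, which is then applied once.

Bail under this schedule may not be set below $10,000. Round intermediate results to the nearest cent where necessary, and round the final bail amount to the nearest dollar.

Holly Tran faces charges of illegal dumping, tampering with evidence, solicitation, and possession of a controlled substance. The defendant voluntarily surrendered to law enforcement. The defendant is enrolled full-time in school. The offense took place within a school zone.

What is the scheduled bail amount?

$32,875

Base amounts from the schedule: illegal dumping $2,400; tampering with evidence $22,600; solicitation $1,000; possession of a controlled substance $4,000.
Stacking rule: highest base plus 50% of each additional charge. Highest is tampering with evidence at $22,600. Additional: $2,400 × 50% = $1,200; $1,000 × 50% = $500; $4,000 × 50% = $2,000. Combined base = $22,600 + $3,700 = $26,300.
Net percentage adjustment: −20% −15% +60% = +25%. $26,300 × 1.25 = $32,875.
$32,875 is at or above the $10,000 minimum.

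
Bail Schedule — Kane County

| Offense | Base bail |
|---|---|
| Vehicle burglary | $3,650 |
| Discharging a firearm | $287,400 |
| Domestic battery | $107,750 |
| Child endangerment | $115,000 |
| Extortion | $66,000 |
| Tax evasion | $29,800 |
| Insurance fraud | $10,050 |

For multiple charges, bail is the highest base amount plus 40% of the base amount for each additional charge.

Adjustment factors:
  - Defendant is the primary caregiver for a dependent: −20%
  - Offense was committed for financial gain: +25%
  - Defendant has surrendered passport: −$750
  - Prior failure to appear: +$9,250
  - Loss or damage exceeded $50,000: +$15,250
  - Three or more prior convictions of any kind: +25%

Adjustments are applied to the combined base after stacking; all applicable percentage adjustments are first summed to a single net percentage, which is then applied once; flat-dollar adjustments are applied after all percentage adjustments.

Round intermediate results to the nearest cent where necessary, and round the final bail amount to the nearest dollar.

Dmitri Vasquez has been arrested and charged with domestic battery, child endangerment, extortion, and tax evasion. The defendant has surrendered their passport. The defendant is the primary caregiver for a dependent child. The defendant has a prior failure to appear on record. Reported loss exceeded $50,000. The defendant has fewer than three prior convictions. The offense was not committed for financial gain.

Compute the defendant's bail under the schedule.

$180,886

Base amounts from the schedule: domestic battery $107,750; child endangerment $115,000; extortion $66,000; tax evasion $29,800.
Stacking rule: highest base plus 40% of each additional charge. Highest is child endangerment at $115,000. Additional: $107,750 × 40% = $43,100; $66,000 × 40% = $26,400; $29,800 × 40% = $11,920. Combined base = $115,000 + $81,420 = $196,420.
Defendant is the primary caregiver for a dependent (−20%): $196,420 × 0.8 = $157,136.
Defendant has surrendered passport (−$750 flat): $157,136 − $750 = $156,386.
Prior failure to appear (+$9,250 flat): $156,386 + $9,250 = $165,636.
Loss or damage exceeded $50,000 (+$15,250 flat): $165,636 + $15,250 = $180,886.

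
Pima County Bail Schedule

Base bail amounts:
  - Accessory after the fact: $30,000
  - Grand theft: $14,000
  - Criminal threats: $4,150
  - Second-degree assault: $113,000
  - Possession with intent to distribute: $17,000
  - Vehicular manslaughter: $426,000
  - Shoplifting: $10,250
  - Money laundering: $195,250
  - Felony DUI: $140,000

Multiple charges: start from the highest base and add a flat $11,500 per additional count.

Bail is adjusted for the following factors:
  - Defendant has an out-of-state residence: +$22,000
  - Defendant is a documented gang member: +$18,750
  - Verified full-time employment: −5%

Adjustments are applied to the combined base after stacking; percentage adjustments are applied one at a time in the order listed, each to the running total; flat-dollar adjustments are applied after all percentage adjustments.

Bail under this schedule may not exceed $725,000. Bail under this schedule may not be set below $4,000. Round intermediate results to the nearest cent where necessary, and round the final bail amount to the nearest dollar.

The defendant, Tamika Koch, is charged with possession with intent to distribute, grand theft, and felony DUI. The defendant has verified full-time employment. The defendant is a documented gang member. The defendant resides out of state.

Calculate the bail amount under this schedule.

$195,600

Base amounts from the schedule: possession with intent to distribute $17,000; grand theft $14,000; felony DUI $140,000.
Stacking rule: highest base plus $11,500 per additional charge. Highest is felony DUI at $140,000; 2 additional charges → +$23,000. Combined base = $163,000.
Verified full-time employment (−5%): $163,000 × 0.95 = $154,850.
Defendant has an out-of-state residence (+$22,000 flat): $154,850 + $22,000 = $176,850.
Defendant is a documented gang member (+$18,750 flat): $176,850 + $18,750 = $195,600.
$195,600 is within the $725,000 maximum.
$195,600 is at or above the $4,000 minimum.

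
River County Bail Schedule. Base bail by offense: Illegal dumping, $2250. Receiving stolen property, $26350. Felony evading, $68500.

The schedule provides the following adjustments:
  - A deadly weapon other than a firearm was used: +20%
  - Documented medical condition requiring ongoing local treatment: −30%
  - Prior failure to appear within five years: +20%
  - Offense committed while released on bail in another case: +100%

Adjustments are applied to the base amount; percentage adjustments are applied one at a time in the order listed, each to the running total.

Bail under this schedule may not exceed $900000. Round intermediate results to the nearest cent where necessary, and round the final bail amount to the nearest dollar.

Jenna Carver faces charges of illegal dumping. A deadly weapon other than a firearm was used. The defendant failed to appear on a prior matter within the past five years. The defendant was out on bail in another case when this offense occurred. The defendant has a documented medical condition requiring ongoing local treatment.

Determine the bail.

$4536

Base amounts from the schedule: illegal dumping $2250.
Single charge. Combined base = $2250.
A deadly weapon other than a firearm was used (+20%): $2250 × 1.2 = $2700.
Documented medical condition requiring ongoing local treatment (−30%): $2700 × 0.7 = $1890.
Prior failure to appear within five years (+20%): $1890 × 1.2 = $2268.
Offense committed while released on bail in another case (+100%): $2268 × 2 = $4536.
$4536 is within the $900000 maximum.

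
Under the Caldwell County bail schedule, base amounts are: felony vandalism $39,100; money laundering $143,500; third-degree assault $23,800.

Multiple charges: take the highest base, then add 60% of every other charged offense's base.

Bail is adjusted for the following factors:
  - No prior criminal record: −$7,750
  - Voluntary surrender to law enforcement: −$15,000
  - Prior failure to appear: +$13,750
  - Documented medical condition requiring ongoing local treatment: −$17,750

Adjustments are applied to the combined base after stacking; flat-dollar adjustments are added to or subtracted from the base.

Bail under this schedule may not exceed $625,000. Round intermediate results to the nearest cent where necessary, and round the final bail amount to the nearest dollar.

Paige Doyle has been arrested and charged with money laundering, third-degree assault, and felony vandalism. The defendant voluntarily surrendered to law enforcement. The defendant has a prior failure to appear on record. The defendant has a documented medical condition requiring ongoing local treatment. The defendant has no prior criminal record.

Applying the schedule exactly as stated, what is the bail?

$154,490

Base amounts from the schedule: money laundering $143,500; third-degree assault $23,800; felony vandalism $39,100.
Stacking rule: highest base plus 60% of each additional charge. Highest is money laundering at $143,500. Additional: $23,800 × 60% = $14,280; $39,100 × 60% = $23,460. Combined base = $143,500 + $37,740 = $181,240.
No prior criminal record (−$7,750 flat): $181,240 − $7,750 = $173,490.
Voluntary surrender to law enforcement (−$15,000 flat): $173,490 − $15,000 = $158,490.
Prior failure to appear (+$13,750 flat): $158,490 + $13,750 = $172,240.
Documented medical condition requiring ongoing local treatment (−$17,750 flat): $172,240 − $17,750 = $154,490.
$154,490 is within the $625,000 maximum.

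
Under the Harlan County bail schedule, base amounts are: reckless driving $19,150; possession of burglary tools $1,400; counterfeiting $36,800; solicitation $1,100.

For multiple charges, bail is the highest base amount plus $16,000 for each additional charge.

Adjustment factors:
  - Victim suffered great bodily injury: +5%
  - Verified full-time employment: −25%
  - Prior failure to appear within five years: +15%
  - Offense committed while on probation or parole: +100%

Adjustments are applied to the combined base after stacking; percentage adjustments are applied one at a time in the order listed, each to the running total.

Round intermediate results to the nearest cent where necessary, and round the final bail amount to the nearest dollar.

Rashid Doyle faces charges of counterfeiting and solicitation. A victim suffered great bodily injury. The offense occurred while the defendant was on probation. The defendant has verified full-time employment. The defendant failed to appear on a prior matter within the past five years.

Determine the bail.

Base amounts from the schedule: counterfeiting $36,800; solicitation $1,100.
Stacking rule: highest base plus $16,000 per additional charge. Highest is counterfeiting at $36,800; 1 additional charge → +$16,000. Combined base = $52,800.
Victim suffered great bodily injury (+5%): $52,800 × 1.05 = $55,440.
Verified full-time employment (−25%): $55,440 × 0.75 = $41,580.
Prior failure to appear within five years (+15%): $41,580 × 1.15 = $47,817.
Offense committed while on probation or parole (+100%): $47,817 × 2 = $95,634.

$95,634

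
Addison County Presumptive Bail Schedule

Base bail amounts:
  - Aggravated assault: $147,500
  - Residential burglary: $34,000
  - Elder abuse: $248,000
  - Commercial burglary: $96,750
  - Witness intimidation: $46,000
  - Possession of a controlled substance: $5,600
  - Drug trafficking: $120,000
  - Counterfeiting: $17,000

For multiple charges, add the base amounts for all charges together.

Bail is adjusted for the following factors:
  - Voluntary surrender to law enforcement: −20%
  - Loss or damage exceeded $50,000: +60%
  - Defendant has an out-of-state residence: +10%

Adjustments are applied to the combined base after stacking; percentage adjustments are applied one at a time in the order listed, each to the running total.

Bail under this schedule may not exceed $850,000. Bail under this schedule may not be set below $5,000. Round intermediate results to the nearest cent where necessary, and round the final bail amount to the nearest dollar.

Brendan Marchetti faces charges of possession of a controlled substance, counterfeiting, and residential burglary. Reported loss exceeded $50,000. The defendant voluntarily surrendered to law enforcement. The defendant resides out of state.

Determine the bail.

Base amounts from the schedule: possession of a controlled substance $5,600; counterfeiting $17,000; residential burglary $34,000.
Stacking rule: sum of all bases. $5,600 + $17,000 + $34,000 = $56,600.
Voluntary surrender to law enforcement (−20%): $56,600 × 0.8 = $45,280.
Loss or damage exceeded $50,000 (+60%): $45,280 × 1.6 = $72,448.
Defendant has an out-of-state residence (+10%): $72,448 × 1.1 = $79,692.80.
$79,692.80 is within the $850,000 maximum.
$79,692.80 is at or above the $5,000 minimum.
Rounded to the nearest dollar: $79,693.

$79,693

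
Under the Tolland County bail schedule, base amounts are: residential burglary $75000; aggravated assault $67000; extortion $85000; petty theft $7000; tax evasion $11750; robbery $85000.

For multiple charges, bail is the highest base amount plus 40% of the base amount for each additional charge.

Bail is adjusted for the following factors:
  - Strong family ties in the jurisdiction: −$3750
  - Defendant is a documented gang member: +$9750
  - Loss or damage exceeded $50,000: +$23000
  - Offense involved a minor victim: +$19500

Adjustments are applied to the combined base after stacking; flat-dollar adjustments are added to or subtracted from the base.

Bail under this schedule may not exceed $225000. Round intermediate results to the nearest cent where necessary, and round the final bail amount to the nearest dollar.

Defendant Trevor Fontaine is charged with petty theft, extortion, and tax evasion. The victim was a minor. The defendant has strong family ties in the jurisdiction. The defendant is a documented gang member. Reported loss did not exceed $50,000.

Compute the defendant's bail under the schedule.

$118000

Base amounts from the schedule: petty theft $7000; extortion $85000; tax evasion $11750.
Stacking rule: highest base plus 40% of each additional charge. Highest is extortion at $85000. Additional: $7000 × 40% = $2800; $11750 × 40% = $4700. Combined base = $85000 + $7500 = $92500.
Strong family ties in the jurisdiction (−$3750 flat): $92500 − $3750 = $88750.
Defendant is a documented gang member (+$9750 flat): $88750 + $9750 = $98500.
Offense involved a minor victim (+$19500 flat): $98500 + $19500 = $118000.
$118000 is within the $225000 maximum.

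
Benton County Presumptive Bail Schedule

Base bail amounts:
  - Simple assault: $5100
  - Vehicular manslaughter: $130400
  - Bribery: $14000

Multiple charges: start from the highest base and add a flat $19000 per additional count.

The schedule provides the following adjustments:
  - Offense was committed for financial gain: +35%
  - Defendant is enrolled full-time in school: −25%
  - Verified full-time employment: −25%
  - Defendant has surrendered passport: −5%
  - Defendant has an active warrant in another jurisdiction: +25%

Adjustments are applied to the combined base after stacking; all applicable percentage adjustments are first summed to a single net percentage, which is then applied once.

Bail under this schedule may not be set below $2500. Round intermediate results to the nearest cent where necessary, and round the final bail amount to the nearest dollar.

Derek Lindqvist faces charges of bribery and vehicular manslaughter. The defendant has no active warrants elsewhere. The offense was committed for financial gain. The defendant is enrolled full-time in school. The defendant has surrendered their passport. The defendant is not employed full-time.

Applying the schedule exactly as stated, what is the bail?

Base amounts from the schedule: bribery $14000; vehicular manslaughter $130400.
Stacking rule: highest base plus $19000 per additional charge. Highest is vehicular manslaughter at $130400; 1 additional charge → +$19000. Combined base = $149400.
Net percentage adjustment: +35% −25% −5% = +5%. $149400 × 1.05 = $156870.
$156870 is at or above the $2500 minimum.

$156870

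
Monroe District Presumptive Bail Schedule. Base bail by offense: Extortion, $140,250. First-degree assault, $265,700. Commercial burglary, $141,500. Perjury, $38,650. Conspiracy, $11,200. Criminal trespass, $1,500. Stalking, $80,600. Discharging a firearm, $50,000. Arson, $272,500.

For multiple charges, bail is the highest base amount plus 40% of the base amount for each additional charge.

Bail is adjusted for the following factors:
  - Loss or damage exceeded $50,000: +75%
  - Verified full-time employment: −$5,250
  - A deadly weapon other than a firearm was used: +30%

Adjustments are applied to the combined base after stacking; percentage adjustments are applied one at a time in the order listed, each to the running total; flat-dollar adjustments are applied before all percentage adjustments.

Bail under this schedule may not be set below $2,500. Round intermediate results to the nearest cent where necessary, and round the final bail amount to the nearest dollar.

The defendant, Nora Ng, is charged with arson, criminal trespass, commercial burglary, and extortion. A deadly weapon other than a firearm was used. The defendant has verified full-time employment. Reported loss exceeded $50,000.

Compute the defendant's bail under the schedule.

Base amounts from the schedule: arson $272,500; criminal trespass $1,500; commercial burglary $141,500; extortion $140,250.
Stacking rule: highest base plus 40% of each additional charge. Highest is arson at $272,500. Additional: $1,500 × 40% = $600; $141,500 × 40% = $56,600; $140,250 × 40% = $56,100. Combined base = $272,500 + $113,300 = $385,800.
Verified full-time employment (−$5,250 flat): $385,800 − $5,250 = $380,550.
Loss or damage exceeded $50,000 (+75%): $380,550 × 1.75 = $665,962.50.
A deadly weapon other than a firearm was used (+30%): $665,962.50 × 1.3 = $865,751.25.
$865,751.25 is at or above the $2,500 minimum.
Rounded to the nearest dollar: $865,751.

$865,751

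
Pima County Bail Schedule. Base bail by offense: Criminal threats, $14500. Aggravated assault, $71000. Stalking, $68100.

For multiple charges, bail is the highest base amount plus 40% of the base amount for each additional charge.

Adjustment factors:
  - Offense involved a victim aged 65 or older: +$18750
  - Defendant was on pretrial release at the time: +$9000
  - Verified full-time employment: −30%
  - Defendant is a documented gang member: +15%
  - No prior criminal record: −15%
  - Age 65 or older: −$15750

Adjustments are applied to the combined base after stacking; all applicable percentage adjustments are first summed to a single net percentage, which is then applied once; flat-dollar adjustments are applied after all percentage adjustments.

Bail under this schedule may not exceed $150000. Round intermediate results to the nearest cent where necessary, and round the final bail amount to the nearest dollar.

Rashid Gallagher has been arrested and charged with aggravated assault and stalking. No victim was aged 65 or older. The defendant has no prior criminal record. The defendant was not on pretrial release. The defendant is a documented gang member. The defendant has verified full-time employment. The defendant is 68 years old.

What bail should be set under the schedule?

Base amounts from the schedule: aggravated assault $71000; stalking $68100.
Stacking rule: highest base plus 40% of each additional charge. Highest is aggravated assault at $71000. Additional: $68100 × 40% = $27240. Combined base = $71000 + $27240 = $98240.
Net percentage adjustment: −30% +15% −15% = −30%. $98240 × 0.7 = $68768.
Age 65 or older (−$15750 flat): $68768 − $15750 = $53018.
$53018 is within the $150000 maximum.

$53018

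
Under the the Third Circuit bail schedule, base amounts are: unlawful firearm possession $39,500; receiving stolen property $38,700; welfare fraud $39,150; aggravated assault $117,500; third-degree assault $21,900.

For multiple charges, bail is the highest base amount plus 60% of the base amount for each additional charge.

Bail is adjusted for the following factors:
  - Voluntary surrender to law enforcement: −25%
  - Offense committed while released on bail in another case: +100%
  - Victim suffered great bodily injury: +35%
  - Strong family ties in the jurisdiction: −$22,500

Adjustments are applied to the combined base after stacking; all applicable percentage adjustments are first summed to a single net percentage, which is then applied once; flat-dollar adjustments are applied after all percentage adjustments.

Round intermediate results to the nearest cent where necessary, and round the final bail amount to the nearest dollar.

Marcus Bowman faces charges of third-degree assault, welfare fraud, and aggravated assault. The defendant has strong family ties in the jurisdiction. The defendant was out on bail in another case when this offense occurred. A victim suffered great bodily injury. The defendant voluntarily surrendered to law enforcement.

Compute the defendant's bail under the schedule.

Base amounts from the schedule: third-degree assault $21,900; welfare fraud $39,150; aggravated assault $117,500.
Stacking rule: highest base plus 60% of each additional charge. Highest is aggravated assault at $117,500. Additional: $21,900 × 60% = $13,140; $39,150 × 60% = $23,490. Combined base = $117,500 + $36,630 = $154,130.
Net percentage adjustment: −25% +100% +35% = +110%. $154,130 × 2.1 = $323,673.
Strong family ties in the jurisdiction (−$22,500 flat): $323,673 − $22,500 = $301,173.

$301,173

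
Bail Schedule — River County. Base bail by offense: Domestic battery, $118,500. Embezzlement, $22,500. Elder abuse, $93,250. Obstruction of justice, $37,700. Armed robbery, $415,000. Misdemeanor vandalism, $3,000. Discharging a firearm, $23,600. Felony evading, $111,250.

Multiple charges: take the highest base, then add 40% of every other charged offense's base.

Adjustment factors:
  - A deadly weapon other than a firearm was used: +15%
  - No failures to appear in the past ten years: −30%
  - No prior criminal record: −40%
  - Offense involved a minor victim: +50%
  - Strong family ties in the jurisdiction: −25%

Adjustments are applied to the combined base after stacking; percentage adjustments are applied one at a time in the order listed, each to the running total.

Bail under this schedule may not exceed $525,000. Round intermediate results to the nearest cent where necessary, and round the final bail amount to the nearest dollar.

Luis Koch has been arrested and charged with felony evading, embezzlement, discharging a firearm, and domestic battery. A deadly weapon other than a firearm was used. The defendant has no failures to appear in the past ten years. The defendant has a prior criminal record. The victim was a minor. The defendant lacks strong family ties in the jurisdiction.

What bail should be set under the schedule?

Base amounts from the schedule: felony evading $111,250; embezzlement $22,500; discharging a firearm $23,600; domestic battery $118,500.
Stacking rule: highest base plus 40% of each additional charge. Highest is domestic battery at $118,500. Additional: $111,250 × 40% = $44,500; $22,500 × 40% = $9,000; $23,600 × 40% = $9,440. Combined base = $118,500 + $62,940 = $181,440.
A deadly weapon other than a firearm was used (+15%): $181,440 × 1.15 = $208,656.
No failures to appear in the past ten years (−30%): $208,656 × 0.7 = $146,059.20.
Offense involved a minor victim (+50%): $146,059.20 × 1.5 = $219,088.80.
$219,088.80 is within the $525,000 maximum.
Rounded to the nearest dollar: $219,089.

$219,089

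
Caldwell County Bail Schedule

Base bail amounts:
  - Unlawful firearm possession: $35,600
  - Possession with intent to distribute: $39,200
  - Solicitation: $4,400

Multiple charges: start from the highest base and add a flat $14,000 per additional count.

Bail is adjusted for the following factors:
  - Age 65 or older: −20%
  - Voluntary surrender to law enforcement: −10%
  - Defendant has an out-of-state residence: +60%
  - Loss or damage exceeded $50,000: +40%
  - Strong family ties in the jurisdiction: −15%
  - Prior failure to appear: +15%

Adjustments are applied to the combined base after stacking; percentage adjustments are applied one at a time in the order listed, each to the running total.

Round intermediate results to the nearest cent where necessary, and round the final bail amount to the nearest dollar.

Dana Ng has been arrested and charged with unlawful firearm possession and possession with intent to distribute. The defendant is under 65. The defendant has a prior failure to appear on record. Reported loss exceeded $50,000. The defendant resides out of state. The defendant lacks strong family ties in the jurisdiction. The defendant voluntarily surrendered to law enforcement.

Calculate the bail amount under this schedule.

$123,339

Base amounts from the schedule: unlawful firearm possession $35,600; possession with intent to distribute $39,200.
Stacking rule: highest base plus $14,000 per additional charge. Highest is possession with intent to distribute at $39,200; 1 additional charge → +$14,000. Combined base = $53,200.
Voluntary surrender to law enforcement (−10%): $53,200 × 0.9 = $47,880.
Defendant has an out-of-state residence (+60%): $47,880 × 1.6 = $76,608.
Loss or damage exceeded $50,000 (+40%): $76,608 × 1.4 = $107,251.20.
Prior failure to appear (+15%): $107,251.20 × 1.15 = $123,338.88.
Rounded to the nearest dollar: $123,339.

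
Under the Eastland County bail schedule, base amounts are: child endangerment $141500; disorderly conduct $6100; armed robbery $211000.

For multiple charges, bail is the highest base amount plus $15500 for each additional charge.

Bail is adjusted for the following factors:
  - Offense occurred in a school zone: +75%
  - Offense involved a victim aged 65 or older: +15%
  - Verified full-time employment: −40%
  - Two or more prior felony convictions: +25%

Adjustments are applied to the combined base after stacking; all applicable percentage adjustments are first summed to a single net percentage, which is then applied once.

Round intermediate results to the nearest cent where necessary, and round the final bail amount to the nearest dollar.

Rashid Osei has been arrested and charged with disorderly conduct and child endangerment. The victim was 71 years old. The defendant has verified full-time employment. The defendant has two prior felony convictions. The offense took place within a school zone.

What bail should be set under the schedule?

$274750

Base amounts from the schedule: disorderly conduct $6100; child endangerment $141500.
Stacking rule: highest base plus $15500 per additional charge. Highest is child endangerment at $141500; 1 additional charge → +$15500. Combined base = $157000.
Net percentage adjustment: +75% +15% −40% +25% = +75%. $157000 × 1.75 = $274750.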